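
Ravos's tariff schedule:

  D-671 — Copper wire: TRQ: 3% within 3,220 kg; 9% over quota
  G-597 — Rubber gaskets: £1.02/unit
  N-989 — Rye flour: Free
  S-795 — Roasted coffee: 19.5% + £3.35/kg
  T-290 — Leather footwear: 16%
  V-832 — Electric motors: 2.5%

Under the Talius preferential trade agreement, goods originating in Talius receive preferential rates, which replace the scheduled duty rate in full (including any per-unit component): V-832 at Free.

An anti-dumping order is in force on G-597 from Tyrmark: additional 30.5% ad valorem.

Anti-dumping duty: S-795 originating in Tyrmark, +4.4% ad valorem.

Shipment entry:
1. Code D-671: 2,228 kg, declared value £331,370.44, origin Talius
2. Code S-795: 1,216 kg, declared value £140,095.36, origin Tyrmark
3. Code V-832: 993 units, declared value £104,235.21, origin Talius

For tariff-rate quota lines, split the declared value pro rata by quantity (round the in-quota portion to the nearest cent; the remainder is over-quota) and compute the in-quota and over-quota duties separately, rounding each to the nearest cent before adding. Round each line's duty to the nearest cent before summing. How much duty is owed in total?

Line 1 (D-671, Talius, 2,228 kg, £331,370.44):
Code D-671 is under a tariff-rate quota (threshold 3,220 kg). Quantity 2,228 kg is within the quota, so the in-quota rate 3% applies to the full value.
Duty = £331,370.44 × 3% = £9,941.11.
Line 2 (S-795, Tyrmark, 1,216 kg, £140,095.36):
Base rate for S-795 is 19.5% + £3.35/kg.
Additional duty on S-795 from Tyrmark: +4.4%. Applied ad valorem rate: 19.5% + 4.4% = 23.9%.
Duty = £140,095.36 × 23.9% + 1,216 × £3.35 = £37,556.39.
Line 3 (V-832, Talius, 993 units, £104,235.21):
Base rate for V-832 is 2.5%.
Origin Talius qualifies under the Ravos–Talius agreement and V-832 is covered: preferential rate Free applies instead.
Duty = £104,235.21 × 0% = £0.00.
Total = £9,941.11 + £37,556.39 + £0.00 = £47,497.50.

£47,497.50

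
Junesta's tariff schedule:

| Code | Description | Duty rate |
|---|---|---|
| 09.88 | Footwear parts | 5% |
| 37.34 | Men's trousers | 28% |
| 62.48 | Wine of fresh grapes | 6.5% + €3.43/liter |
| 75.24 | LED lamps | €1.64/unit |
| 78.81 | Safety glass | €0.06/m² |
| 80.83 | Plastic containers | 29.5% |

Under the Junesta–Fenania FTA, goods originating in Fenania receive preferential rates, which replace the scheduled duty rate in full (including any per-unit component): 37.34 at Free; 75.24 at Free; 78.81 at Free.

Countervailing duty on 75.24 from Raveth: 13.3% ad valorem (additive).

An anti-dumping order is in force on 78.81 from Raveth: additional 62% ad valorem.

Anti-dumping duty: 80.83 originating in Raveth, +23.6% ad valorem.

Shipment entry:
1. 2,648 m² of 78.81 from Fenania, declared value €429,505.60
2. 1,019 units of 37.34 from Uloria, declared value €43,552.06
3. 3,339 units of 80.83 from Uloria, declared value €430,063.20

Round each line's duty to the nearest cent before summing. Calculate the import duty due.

€139,063.22

Line 1 (78.81, Fenania, 2,648 m², €429,505.60):
Base rate for 78.81 is €0.06/m².
Origin Fenania qualifies under the Junesta–Fenania agreement and 78.81 is covered: preferential rate Free applies instead.
The additional-duty order on 78.81 targets Raveth, not Fenania; it does not apply.
Duty = €429,505.60 × 0% = €0.00.
Line 2 (37.34, Uloria, 1,019 units, €43,552.06):
Base rate for 37.34 is 28%.
37.34 has an FTA preferential rate, but origin Uloria is not Fenania; base rate stands.
Duty = €43,552.06 × 28% = €12,194.58.
Line 3 (80.83, Uloria, 3,339 units, €430,063.20):
Base rate for 80.83 is 29.5%.
The additional-duty order on 80.83 targets Raveth, not Uloria; it does not apply.
Duty = €430,063.20 × 29.5% = €126,868.64.
Total = €0.00 + €12,194.58 + €126,868.64 = €139,063.22.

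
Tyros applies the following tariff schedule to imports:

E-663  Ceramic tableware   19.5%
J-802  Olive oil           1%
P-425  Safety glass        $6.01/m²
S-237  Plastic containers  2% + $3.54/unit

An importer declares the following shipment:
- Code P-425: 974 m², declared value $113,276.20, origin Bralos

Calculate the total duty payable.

$5,853.74

Line 1 (P-425, Bralos, 974 m², $113,276.20):
Base rate for P-425 is $6.01/m².
Duty = 974 × $6.01 = $5,853.74.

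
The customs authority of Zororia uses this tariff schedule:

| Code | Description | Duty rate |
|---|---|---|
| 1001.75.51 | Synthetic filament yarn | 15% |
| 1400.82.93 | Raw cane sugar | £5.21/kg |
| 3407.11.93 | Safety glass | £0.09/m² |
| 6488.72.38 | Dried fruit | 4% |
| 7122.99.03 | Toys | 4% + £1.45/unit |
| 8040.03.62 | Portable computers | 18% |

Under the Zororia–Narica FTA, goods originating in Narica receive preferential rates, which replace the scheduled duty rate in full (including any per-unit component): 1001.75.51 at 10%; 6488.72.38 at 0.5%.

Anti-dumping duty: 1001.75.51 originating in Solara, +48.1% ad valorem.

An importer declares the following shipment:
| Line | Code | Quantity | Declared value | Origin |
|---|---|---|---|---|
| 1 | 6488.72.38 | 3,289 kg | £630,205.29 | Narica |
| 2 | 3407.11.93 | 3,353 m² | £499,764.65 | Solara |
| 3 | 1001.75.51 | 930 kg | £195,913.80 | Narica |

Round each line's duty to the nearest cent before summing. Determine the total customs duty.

£23,044.18

Line 1 (6488.72.38, Narica, 3,289 kg, £630,205.29):
Base rate for 6488.72.38 is 4%.
Origin Narica qualifies under the Zororia–Narica agreement and 6488.72.38 is covered: preferential rate 0.5% applies instead.
Duty = £630,205.29 × 0.5% = £3,151.03.
Line 2 (3407.11.93, Solara, 3,353 m², £499,764.65):
Base rate for 3407.11.93 is £0.09/m².
Duty = 3,353 × £0.09 = £301.77.
Line 3 (1001.75.51, Narica, 930 kg, £195,913.80):
Base rate for 1001.75.51 is 15%.
Origin Narica qualifies under the Zororia–Narica agreement and 1001.75.51 is covered: preferential rate 10% applies instead.
The additional-duty order on 1001.75.51 targets Solara, not Narica; it does not apply.
Duty = £195,913.80 × 10% = £19,591.38.
Total = £3,151.03 + £301.77 + £19,591.38 = £23,044.18.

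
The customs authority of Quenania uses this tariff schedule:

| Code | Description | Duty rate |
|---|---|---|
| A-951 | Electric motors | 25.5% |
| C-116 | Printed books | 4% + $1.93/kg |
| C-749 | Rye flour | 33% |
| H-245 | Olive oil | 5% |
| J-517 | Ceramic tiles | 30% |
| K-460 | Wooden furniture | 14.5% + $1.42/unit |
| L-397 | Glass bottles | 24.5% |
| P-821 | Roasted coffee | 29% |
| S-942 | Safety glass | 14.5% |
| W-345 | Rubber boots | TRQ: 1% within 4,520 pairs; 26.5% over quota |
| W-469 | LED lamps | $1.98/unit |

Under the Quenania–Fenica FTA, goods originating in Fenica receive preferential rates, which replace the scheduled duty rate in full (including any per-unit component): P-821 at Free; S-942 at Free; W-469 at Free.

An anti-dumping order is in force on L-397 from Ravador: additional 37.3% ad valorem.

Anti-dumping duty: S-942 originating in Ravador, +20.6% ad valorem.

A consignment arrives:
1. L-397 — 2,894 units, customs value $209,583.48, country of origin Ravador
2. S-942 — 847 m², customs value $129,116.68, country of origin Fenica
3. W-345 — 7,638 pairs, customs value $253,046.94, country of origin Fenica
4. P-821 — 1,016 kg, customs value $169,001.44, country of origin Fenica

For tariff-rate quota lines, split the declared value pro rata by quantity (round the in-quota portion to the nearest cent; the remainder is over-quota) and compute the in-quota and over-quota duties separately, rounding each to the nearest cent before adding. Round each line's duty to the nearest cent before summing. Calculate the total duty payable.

$158,394.40

Line 1 (L-397, Ravador, 2,894 units, $209,583.48):
Base rate for L-397 is 24.5%.
Additional duty on L-397 from Ravador: +37.3%. Applied ad valorem rate: 24.5% + 37.3% = 61.8%.
Duty = $209,583.48 × 61.8% = $129,522.59.
Line 2 (S-942, Fenica, 847 m², $129,116.68):
Base rate for S-942 is 14.5%.
Origin Fenica qualifies under the Quenania–Fenica agreement and S-942 is covered: preferential rate Free applies instead.
The additional-duty order on S-942 targets Ravador, not Fenica; it does not apply.
Duty = $129,116.68 × 0% = $0.00.
Line 3 (W-345, Fenica, 7,638 pairs, $253,046.94):
Code W-345 is under a tariff-rate quota (threshold 4,520 pairs). In-quota: 4,520 pairs at 1%; over-quota: 3,118 pairs at 26.5%.
Pro-rata value split: in-quota = $253,046.94 × 4,520/7,638 = $149,747.60; over-quota = $253,046.94 − $149,747.60 = $103,299.34.
In-quota duty = $149,747.60 × 1% = $1,497.48. Over-quota duty = $103,299.34 × 26.5% = $27,374.33.
Line duty = $1,497.48 + $27,374.33 = $28,871.81.
Line 4 (P-821, Fenica, 1,016 kg, $169,001.44):
Base rate for P-821 is 29%.
Origin Fenica qualifies under the Quenania–Fenica agreement and P-821 is covered: preferential rate Free applies instead.
Duty = $169,001.44 × 0% = $0.00.
Total = $129,522.59 + $0.00 + $28,871.81 + $0.00 = $158,394.40.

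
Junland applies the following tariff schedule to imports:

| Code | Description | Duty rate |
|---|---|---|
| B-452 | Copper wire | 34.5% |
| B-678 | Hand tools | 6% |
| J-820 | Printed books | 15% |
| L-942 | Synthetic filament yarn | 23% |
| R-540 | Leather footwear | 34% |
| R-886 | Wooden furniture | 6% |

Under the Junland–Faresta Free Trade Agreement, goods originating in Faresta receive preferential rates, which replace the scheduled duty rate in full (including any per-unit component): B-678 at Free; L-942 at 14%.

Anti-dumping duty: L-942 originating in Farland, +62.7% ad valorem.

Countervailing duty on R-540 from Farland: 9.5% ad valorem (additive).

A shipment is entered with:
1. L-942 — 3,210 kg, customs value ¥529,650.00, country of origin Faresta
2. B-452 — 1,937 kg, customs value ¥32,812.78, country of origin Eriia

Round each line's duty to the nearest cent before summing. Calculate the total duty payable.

¥85,471.41

Line 1 (L-942, Faresta, 3,210 kg, ¥529,650.00):
Base rate for L-942 is 23%.
Origin Faresta qualifies under the Junland–Faresta agreement and L-942 is covered: preferential rate 14% applies instead.
The additional-duty order on L-942 targets Farland, not Faresta; it does not apply.
Duty = ¥529,650.00 × 14% = ¥74,151.00.
Line 2 (B-452, Eriia, 1,937 kg, ¥32,812.78):
Base rate for B-452 is 34.5%.
Duty = ¥32,812.78 × 34.5% = ¥11,320.41.
Total = ¥74,151.00 + ¥11,320.41 = ¥85,471.41.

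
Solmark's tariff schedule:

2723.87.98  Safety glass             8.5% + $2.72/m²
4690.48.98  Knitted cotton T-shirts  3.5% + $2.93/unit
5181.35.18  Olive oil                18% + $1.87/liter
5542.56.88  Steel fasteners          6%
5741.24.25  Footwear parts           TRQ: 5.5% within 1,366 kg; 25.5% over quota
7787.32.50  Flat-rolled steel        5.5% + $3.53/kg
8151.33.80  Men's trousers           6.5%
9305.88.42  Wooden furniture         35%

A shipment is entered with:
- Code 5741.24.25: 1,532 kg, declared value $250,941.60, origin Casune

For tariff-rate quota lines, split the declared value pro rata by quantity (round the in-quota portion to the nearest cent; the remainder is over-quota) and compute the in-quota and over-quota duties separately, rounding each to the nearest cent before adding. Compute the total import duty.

$19,239.94

Line 1 (5741.24.25, Casune, 1,532 kg, $250,941.60):
Code 5741.24.25 is under a tariff-rate quota (threshold 1,366 kg). In-quota: 1,366 kg at 5.5%; over-quota: 166 kg at 25.5%.
Pro-rata value split: in-quota = $250,941.60 × 1,366/1,532 = $223,750.80; over-quota = $250,941.60 − $223,750.80 = $27,190.80.
In-quota duty = $223,750.80 × 5.5% = $12,306.29. Over-quota duty = $27,190.80 × 25.5% = $6,933.65.
Line duty = $12,306.29 + $6,933.65 = $19,239.94.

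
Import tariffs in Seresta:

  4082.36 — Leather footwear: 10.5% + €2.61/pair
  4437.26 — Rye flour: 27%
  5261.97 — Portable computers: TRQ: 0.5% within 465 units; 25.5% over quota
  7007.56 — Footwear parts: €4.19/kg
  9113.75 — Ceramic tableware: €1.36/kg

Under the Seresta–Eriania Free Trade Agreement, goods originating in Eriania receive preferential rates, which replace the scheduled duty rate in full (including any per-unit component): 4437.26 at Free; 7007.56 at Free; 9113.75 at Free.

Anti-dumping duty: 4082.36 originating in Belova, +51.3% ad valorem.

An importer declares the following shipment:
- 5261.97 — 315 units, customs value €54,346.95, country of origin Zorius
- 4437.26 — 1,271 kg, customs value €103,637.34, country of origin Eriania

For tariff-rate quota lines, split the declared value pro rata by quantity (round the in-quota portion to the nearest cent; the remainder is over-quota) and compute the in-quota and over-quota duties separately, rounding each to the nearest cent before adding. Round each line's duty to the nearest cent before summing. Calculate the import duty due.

Line 1 (5261.97, Zorius, 315 units, €54,346.95):
Code 5261.97 is under a tariff-rate quota (threshold 465 units). Quantity 315 units is within the quota, so the in-quota rate 0.5% applies to the full value.
Duty = €54,346.95 × 0.5% = €271.73.
Line 2 (4437.26, Eriania, 1,271 kg, €103,637.34):
Base rate for 4437.26 is 27%.
Origin Eriania qualifies under the Seresta–Eriania agreement and 4437.26 is covered: preferential rate Free applies instead.
Duty = €103,637.34 × 0% = €0.00.
Total = €271.73 + €0.00 = €271.73.

€271.73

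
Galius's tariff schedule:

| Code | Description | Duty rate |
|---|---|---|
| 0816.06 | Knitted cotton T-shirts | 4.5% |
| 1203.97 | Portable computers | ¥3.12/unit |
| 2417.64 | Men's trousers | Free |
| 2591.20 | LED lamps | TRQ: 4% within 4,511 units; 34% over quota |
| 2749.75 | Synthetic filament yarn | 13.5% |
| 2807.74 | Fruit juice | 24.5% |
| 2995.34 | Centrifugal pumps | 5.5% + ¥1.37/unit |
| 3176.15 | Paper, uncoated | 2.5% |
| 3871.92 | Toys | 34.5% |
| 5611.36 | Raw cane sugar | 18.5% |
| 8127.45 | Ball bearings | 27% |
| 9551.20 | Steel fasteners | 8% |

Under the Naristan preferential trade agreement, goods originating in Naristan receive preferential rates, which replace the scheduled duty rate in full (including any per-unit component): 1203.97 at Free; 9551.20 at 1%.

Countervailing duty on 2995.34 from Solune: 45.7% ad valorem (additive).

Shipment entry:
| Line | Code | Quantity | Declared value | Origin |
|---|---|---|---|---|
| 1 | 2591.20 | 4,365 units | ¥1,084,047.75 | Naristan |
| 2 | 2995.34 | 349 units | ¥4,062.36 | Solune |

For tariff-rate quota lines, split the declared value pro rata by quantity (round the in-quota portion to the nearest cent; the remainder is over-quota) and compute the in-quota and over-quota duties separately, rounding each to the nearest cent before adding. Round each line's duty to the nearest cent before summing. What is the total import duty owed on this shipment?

¥45,919.97

Line 1 (2591.20, Naristan, 4,365 units, ¥1,084,047.75):
Code 2591.20 is under a tariff-rate quota (threshold 4,511 units). Quantity 4,365 units is within the quota, so the in-quota rate 4% applies to the full value.
Duty = ¥1,084,047.75 × 4% = ¥43,361.91.
Line 2 (2995.34, Solune, 349 units, ¥4,062.36):
Base rate for 2995.34 is 5.5% + ¥1.37/unit.
Additional duty on 2995.34 from Solune: +45.7%. Applied ad valorem rate: 5.5% + 45.7% = 51.2%.
Duty = ¥4,062.36 × 51.2% + 349 × ¥1.37 = ¥2,558.06.
Total = ¥43,361.91 + ¥2,558.06 = ¥45,919.97.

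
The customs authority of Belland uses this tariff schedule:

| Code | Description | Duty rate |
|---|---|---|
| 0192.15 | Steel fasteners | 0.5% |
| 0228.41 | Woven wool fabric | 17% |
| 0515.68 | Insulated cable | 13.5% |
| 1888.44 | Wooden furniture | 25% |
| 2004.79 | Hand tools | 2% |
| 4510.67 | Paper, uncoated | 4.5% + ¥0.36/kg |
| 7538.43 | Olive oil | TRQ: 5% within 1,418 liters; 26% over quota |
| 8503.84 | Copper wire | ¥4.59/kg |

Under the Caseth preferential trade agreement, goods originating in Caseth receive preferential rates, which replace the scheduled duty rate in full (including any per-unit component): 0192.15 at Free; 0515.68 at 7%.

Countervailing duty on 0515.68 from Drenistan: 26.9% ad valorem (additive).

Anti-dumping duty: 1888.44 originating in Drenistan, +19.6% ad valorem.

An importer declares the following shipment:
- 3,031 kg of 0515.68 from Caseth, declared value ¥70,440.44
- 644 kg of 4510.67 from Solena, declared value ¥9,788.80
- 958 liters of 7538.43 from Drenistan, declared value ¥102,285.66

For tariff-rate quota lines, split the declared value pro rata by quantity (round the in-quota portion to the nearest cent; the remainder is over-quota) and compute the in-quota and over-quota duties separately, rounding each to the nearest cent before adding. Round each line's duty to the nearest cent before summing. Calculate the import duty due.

Line 1 (0515.68, Caseth, 3,031 kg, ¥70,440.44):
Base rate for 0515.68 is 13.5%.
Origin Caseth qualifies under the Belland–Caseth agreement and 0515.68 is covered: preferential rate 7% applies instead.
The additional-duty order on 0515.68 targets Drenistan, not Caseth; it does not apply.
Duty = ¥70,440.44 × 7% = ¥4,930.83.
Line 2 (4510.67, Solena, 644 kg, ¥9,788.80):
Base rate for 4510.67 is 4.5% + ¥0.36/kg.
Duty = ¥9,788.80 × 4.5% + 644 × ¥0.36 = ¥672.34.
Line 3 (7538.43, Drenistan, 958 liters, ¥102,285.66):
Code 7538.43 is under a tariff-rate quota (threshold 1,418 liters). Quantity 958 liters is within the quota, so the in-quota rate 5% applies to the full value.
Duty = ¥102,285.66 × 5% = ¥5,114.28.
Total = ¥4,930.83 + ¥672.34 + ¥5,114.28 = ¥10,717.45.

¥10,717.45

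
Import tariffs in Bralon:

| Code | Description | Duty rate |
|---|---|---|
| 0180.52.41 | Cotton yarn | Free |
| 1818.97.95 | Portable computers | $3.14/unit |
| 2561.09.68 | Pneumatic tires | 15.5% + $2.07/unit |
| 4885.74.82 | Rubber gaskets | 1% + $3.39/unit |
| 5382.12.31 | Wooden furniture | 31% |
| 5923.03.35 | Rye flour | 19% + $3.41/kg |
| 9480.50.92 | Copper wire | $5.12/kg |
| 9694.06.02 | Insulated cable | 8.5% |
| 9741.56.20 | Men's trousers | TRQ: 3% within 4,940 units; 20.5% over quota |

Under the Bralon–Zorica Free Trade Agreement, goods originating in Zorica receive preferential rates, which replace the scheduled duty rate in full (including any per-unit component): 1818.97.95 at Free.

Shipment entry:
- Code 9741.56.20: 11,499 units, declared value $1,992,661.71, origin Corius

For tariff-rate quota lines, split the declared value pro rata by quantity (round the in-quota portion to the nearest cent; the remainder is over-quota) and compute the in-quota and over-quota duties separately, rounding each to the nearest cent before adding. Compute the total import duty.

$258,686.45

Line 1 (9741.56.20, Corius, 11,499 units, $1,992,661.71):
Code 9741.56.20 is under a tariff-rate quota (threshold 4,940 units). In-quota: 4,940 units at 3%; over-quota: 6,559 units at 20.5%.
Pro-rata value split: in-quota = $1,992,661.71 × 4,940/11,499 = $856,052.60; over-quota = $1,992,661.71 − $856,052.60 = $1,136,609.11.
In-quota duty = $856,052.60 × 3% = $25,681.58. Over-quota duty = $1,136,609.11 × 20.5% = $233,004.87.
Line duty = $25,681.58 + $233,004.87 = $258,686.45.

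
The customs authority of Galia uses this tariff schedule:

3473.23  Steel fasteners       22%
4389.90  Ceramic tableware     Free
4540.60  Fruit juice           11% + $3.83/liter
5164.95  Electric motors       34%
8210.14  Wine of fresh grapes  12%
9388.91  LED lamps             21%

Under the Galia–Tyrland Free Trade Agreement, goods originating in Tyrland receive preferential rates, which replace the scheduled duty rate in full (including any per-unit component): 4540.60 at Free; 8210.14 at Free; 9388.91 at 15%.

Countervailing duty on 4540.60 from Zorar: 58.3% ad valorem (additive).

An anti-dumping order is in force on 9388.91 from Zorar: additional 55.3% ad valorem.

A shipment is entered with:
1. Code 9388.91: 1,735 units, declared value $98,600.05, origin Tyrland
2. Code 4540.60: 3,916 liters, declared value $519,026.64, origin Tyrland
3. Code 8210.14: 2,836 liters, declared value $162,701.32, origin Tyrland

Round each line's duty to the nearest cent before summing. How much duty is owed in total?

Line 1 (9388.91, Tyrland, 1,735 units, $98,600.05):
Base rate for 9388.91 is 21%.
Origin Tyrland qualifies under the Galia–Tyrland agreement and 9388.91 is covered: preferential rate 15% applies instead.
The additional-duty order on 9388.91 targets Zorar, not Tyrland; it does not apply.
Duty = $98,600.05 × 15% = $14,790.01.
Line 2 (4540.60, Tyrland, 3,916 liters, $519,026.64):
Base rate for 4540.60 is 11% + $3.83/liter.
Origin Tyrland qualifies under the Galia–Tyrland agreement and 4540.60 is covered: preferential rate Free applies instead.
The additional-duty order on 4540.60 targets Zorar, not Tyrland; it does not apply.
Duty = $519,026.64 × 0% = $0.00.
Line 3 (8210.14, Tyrland, 2,836 liters, $162,701.32):
Base rate for 8210.14 is 12%.
Origin Tyrland qualifies under the Galia–Tyrland agreement and 8210.14 is covered: preferential rate Free applies instead.
Duty = $162,701.32 × 0% = $0.00.
Total = $14,790.01 + $0.00 + $0.00 = $14,790.01.

$14,790.01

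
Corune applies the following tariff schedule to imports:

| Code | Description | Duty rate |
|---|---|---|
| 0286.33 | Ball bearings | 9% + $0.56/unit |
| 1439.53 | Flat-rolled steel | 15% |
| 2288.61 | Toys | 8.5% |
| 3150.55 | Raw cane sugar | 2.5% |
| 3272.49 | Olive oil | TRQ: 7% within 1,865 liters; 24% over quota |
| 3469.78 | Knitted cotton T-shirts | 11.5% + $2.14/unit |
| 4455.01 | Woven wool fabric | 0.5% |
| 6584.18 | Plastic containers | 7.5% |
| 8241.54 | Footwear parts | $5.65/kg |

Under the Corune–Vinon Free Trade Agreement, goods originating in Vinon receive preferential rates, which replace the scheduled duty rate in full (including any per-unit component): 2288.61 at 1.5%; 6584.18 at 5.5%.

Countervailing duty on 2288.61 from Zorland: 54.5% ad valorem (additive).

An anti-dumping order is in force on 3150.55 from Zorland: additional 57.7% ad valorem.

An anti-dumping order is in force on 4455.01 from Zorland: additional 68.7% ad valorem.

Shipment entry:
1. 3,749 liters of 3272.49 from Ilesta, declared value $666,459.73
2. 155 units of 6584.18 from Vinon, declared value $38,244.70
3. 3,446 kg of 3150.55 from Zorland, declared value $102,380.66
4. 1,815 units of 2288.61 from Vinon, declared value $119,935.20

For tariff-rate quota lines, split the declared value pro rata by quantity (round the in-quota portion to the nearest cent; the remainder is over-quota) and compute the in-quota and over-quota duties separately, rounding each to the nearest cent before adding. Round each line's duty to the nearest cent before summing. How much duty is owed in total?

Line 1 (3272.49, Ilesta, 3,749 liters, $666,459.73):
Code 3272.49 is under a tariff-rate quota (threshold 1,865 liters). In-quota: 1,865 liters at 7%; over-quota: 1,884 liters at 24%.
Pro-rata value split: in-quota = $666,459.73 × 1,865/3,749 = $331,541.05; over-quota = $666,459.73 − $331,541.05 = $334,918.68.
In-quota duty = $331,541.05 × 7% = $23,207.87. Over-quota duty = $334,918.68 × 24% = $80,380.48.
Line duty = $23,207.87 + $80,380.48 = $103,588.35.
Line 2 (6584.18, Vinon, 155 units, $38,244.70):
Base rate for 6584.18 is 7.5%.
Origin Vinon qualifies under the Corune–Vinon agreement and 6584.18 is covered: preferential rate 5.5% applies instead.
Duty = $38,244.70 × 5.5% = $2,103.46.
Line 3 (3150.55, Zorland, 3,446 kg, $102,380.66):
Base rate for 3150.55 is 2.5%.
Additional duty on 3150.55 from Zorland: +57.7%. Applied ad valorem rate: 2.5% + 57.7% = 60.2%.
Duty = $102,380.66 × 60.2% = $61,633.16.
Line 4 (2288.61, Vinon, 1,815 units, $119,935.20):
Base rate for 2288.61 is 8.5%.
Origin Vinon qualifies under the Corune–Vinon agreement and 2288.61 is covered: preferential rate 1.5% applies instead.
The additional-duty order on 2288.61 targets Zorland, not Vinon; it does not apply.
Duty = $119,935.20 × 1.5% = $1,799.03.
Total = $103,588.35 + $2,103.46 + $61,633.16 + $1,799.03 = $169,124.00.

$169,124.00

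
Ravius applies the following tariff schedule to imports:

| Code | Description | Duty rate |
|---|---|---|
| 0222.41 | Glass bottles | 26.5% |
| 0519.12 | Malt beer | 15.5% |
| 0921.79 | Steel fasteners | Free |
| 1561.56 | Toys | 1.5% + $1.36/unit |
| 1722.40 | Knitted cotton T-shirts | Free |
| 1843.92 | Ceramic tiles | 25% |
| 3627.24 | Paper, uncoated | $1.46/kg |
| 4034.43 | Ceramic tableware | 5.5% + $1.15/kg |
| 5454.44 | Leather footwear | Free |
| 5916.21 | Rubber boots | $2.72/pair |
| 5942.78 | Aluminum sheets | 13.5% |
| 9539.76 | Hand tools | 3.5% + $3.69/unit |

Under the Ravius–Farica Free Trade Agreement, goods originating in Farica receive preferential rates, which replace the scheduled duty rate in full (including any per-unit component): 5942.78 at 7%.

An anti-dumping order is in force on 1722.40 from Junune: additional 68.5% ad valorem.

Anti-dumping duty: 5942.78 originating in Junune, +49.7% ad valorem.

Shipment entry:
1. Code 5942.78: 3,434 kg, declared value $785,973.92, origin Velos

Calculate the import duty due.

$106,106.48

Line 1 (5942.78, Velos, 3,434 kg, $785,973.92):
Base rate for 5942.78 is 13.5%.
5942.78 has an FTA preferential rate, but origin Velos is not Farica; base rate stands.
The additional-duty order on 5942.78 targets Junune, not Velos; it does not apply.
Duty = $785,973.92 × 13.5% = $106,106.48.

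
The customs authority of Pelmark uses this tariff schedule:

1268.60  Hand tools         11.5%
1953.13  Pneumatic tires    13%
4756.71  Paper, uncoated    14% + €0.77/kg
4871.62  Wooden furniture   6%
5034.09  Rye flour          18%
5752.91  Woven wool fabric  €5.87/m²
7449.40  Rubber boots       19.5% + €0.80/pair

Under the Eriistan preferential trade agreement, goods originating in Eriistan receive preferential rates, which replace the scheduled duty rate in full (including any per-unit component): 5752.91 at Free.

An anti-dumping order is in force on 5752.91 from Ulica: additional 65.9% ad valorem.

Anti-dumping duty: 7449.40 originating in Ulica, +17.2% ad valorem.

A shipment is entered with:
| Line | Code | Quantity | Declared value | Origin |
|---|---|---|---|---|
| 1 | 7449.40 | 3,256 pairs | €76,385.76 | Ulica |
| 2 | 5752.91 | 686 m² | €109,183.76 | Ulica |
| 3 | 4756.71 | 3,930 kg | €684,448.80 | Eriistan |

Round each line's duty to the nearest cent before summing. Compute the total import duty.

€205,466.22

Line 1 (7449.40, Ulica, 3,256 pairs, €76,385.76):
Base rate for 7449.40 is 19.5% + €0.80/pair.
Additional duty on 7449.40 from Ulica: +17.2%. Applied ad valorem rate: 19.5% + 17.2% = 36.7%.
Duty = €76,385.76 × 36.7% + 3,256 × €0.80 = €30,638.37.
Line 2 (5752.91, Ulica, 686 m², €109,183.76):
Base rate for 5752.91 is €5.87/m².
5752.91 has an FTA preferential rate, but origin Ulica is not Eriistan; base rate stands.
Additional duty on 5752.91 from Ulica: +65.9% ad valorem. Applied ad valorem rate = 65.9%.
Duty = €109,183.76 × 65.9% + 686 × €5.87 = €75,978.92.
Line 3 (4756.71, Eriistan, 3,930 kg, €684,448.80):
Base rate for 4756.71 is 14% + €0.77/kg.
Origin Eriistan is the FTA partner but 4756.71 is not on the preference list; base rate stands.
Duty = €684,448.80 × 14% + 3,930 × €0.77 = €98,848.93.
Total = €30,638.37 + €75,978.92 + €98,848.93 = €205,466.22.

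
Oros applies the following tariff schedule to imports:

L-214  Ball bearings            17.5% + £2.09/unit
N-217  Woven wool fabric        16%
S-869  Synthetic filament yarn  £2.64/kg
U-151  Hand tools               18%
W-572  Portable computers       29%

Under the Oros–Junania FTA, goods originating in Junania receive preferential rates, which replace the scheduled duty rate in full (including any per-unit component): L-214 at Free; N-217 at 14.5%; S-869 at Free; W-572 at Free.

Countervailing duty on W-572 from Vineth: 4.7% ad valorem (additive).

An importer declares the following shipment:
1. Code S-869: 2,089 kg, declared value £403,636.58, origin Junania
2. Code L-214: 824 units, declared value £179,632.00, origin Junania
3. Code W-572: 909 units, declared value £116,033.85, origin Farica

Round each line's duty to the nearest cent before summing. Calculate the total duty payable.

£33,649.82

Line 1 (S-869, Junania, 2,089 kg, £403,636.58):
Base rate for S-869 is £2.64/kg.
Origin Junania qualifies under the Oros–Junania agreement and S-869 is covered: preferential rate Free applies instead.
Duty = £403,636.58 × 0% = £0.00.
Line 2 (L-214, Junania, 824 units, £179,632.00):
Base rate for L-214 is 17.5% + £2.09/unit.
Origin Junania qualifies under the Oros–Junania agreement and L-214 is covered: preferential rate Free applies instead.
Duty = £179,632.00 × 0% = £0.00.
Line 3 (W-572, Farica, 909 units, £116,033.85):
Base rate for W-572 is 29%.
W-572 has an FTA preferential rate, but origin Farica is not Junania; base rate stands.
The additional-duty order on W-572 targets Vineth, not Farica; it does not apply.
Duty = £116,033.85 × 29% = £33,649.82.
Total = £0.00 + £0.00 + £33,649.82 = £33,649.82.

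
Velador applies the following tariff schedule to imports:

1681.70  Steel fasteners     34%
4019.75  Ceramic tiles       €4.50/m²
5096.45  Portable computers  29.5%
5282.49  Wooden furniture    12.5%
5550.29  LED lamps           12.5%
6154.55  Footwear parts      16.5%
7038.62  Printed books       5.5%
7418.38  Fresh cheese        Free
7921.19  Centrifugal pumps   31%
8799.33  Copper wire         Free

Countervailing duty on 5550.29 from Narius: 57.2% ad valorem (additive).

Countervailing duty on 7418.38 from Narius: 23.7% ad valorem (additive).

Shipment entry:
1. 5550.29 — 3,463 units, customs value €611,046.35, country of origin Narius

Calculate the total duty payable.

Line 1 (5550.29, Narius, 3,463 units, €611,046.35):
Base rate for 5550.29 is 12.5%.
Additional duty on 5550.29 from Narius: +57.2%. Applied ad valorem rate: 12.5% + 57.2% = 69.7%.
Duty = €611,046.35 × 69.7% = €425,899.31.

€425,899.31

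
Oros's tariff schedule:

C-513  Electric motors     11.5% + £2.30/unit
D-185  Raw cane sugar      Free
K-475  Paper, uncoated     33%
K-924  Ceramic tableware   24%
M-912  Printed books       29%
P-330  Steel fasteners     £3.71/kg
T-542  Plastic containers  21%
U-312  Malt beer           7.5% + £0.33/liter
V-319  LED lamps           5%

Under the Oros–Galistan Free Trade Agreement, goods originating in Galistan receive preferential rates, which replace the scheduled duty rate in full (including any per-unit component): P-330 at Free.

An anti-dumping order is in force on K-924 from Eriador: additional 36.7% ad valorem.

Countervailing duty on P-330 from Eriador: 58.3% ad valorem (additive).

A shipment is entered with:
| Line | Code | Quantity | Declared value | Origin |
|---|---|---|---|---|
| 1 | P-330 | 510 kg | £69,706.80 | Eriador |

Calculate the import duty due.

£42,531.16

Line 1 (P-330, Eriador, 510 kg, £69,706.80):
Base rate for P-330 is £3.71/kg.
P-330 has an FTA preferential rate, but origin Eriador is not Galistan; base rate stands.
Additional duty on P-330 from Eriador: +58.3% ad valorem. Applied ad valorem rate = 58.3%.
Duty = £69,706.80 × 58.3% + 510 × £3.71 = £42,531.16.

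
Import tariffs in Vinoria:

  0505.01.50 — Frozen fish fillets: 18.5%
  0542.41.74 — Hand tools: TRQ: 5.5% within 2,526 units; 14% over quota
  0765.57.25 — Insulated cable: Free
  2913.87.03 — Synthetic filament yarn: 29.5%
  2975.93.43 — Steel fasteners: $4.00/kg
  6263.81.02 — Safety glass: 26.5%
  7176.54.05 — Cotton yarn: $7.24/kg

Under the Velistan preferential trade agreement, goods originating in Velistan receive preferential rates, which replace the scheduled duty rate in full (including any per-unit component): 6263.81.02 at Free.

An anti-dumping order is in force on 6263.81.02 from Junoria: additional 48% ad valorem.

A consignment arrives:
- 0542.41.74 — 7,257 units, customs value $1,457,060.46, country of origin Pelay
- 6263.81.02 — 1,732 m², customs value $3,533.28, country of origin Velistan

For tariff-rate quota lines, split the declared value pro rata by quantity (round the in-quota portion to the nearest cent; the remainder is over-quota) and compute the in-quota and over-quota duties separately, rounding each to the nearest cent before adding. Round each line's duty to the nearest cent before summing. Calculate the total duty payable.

$160,879.00

Line 1 (0542.41.74, Pelay, 7,257 units, $1,457,060.46):
Code 0542.41.74 is under a tariff-rate quota (threshold 2,526 units). In-quota: 2,526 units at 5.5%; over-quota: 4,731 units at 14%.
Pro-rata value split: in-quota = $1,457,060.46 × 2,526/7,257 = $507,170.28; over-quota = $1,457,060.46 − $507,170.28 = $949,890.18.
In-quota duty = $507,170.28 × 5.5% = $27,894.37. Over-quota duty = $949,890.18 × 14% = $132,984.63.
Line duty = $27,894.37 + $132,984.63 = $160,879.00.
Line 2 (6263.81.02, Velistan, 1,732 m², $3,533.28):
Base rate for 6263.81.02 is 26.5%.
Origin Velistan qualifies under the Vinoria–Velistan agreement and 6263.81.02 is covered: preferential rate Free applies instead.
The additional-duty order on 6263.81.02 targets Junoria, not Velistan; it does not apply.
Duty = $3,533.28 × 0% = $0.00.
Total = $160,879.00 + $0.00 = $160,879.00.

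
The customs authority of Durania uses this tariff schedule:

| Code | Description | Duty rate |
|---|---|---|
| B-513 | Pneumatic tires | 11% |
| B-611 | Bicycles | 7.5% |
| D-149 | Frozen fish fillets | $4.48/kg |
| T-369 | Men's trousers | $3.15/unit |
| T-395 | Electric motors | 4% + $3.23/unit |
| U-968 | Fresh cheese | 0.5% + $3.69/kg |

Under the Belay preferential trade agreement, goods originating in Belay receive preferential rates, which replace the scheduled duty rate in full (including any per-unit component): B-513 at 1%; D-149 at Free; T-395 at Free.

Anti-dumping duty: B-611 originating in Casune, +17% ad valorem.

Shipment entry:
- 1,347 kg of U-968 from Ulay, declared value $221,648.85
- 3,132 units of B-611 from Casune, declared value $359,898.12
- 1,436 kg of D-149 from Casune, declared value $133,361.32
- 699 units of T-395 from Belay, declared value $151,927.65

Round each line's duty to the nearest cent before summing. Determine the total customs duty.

Line 1 (U-968, Ulay, 1,347 kg, $221,648.85):
Base rate for U-968 is 0.5% + $3.69/kg.
Duty = $221,648.85 × 0.5% + 1,347 × $3.69 = $6,078.67.
Line 2 (B-611, Casune, 3,132 units, $359,898.12):
Base rate for B-611 is 7.5%.
Additional duty on B-611 from Casune: +17%. Applied ad valorem rate: 7.5% + 17% = 24.5%.
Duty = $359,898.12 × 24.5% = $88,175.04.
Line 3 (D-149, Casune, 1,436 kg, $133,361.32):
Base rate for D-149 is $4.48/kg.
D-149 has an FTA preferential rate, but origin Casune is not Belay; base rate stands.
Duty = 1,436 × $4.48 = $6,433.28.
Line 4 (T-395, Belay, 699 units, $151,927.65):
Base rate for T-395 is 4% + $3.23/unit.
Origin Belay qualifies under the Durania–Belay agreement and T-395 is covered: preferential rate Free applies instead.
Duty = $151,927.65 × 0% = $0.00.
Total = $6,078.67 + $88,175.04 + $6,433.28 + $0.00 = $100,686.99.

$100,686.99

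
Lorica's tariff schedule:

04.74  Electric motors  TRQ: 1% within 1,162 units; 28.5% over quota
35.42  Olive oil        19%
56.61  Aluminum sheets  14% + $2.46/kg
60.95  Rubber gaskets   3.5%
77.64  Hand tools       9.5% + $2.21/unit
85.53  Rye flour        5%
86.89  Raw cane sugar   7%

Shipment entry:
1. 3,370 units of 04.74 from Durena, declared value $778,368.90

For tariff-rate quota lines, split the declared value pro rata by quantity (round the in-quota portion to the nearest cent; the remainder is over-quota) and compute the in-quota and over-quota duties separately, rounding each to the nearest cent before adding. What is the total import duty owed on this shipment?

$148,028.67

Line 1 (04.74, Durena, 3,370 units, $778,368.90):
Code 04.74 is under a tariff-rate quota (threshold 1,162 units). In-quota: 1,162 units at 1%; over-quota: 2,208 units at 28.5%.
Pro-rata value split: in-quota = $778,368.90 × 1,162/3,370 = $268,387.14; over-quota = $778,368.90 − $268,387.14 = $509,981.76.
In-quota duty = $268,387.14 × 1% = $2,683.87. Over-quota duty = $509,981.76 × 28.5% = $145,344.80.
Line duty = $2,683.87 + $145,344.80 = $148,028.67.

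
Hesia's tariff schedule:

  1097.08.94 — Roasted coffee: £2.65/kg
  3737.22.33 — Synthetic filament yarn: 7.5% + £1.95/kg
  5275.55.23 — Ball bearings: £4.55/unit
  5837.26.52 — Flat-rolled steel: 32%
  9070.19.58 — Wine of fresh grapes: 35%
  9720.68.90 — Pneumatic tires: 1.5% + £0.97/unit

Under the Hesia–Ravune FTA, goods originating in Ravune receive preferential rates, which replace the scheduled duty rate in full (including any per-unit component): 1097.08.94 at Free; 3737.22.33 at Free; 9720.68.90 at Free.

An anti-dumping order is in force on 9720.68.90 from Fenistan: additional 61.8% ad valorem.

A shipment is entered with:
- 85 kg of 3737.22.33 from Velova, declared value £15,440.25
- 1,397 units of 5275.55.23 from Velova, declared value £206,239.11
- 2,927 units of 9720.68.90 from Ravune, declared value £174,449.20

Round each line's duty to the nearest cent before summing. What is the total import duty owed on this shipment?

Line 1 (3737.22.33, Velova, 85 kg, £15,440.25):
Base rate for 3737.22.33 is 7.5% + £1.95/kg.
3737.22.33 has an FTA preferential rate, but origin Velova is not Ravune; base rate stands.
Duty = £15,440.25 × 7.5% + 85 × £1.95 = £1,323.77.
Line 2 (5275.55.23, Velova, 1,397 units, £206,239.11):
Base rate for 5275.55.23 is £4.55/unit.
Duty = 1,397 × £4.55 = £6,356.35.
Line 3 (9720.68.90, Ravune, 2,927 units, £174,449.20):
Base rate for 9720.68.90 is 1.5% + £0.97/unit.
Origin Ravune qualifies under the Hesia–Ravune agreement and 9720.68.90 is covered: preferential rate Free applies instead.
The additional-duty order on 9720.68.90 targets Fenistan, not Ravune; it does not apply.
Duty = £174,449.20 × 0% = £0.00.
Total = £1,323.77 + £6,356.35 + £0.00 = £7,680.12.

£7,680.12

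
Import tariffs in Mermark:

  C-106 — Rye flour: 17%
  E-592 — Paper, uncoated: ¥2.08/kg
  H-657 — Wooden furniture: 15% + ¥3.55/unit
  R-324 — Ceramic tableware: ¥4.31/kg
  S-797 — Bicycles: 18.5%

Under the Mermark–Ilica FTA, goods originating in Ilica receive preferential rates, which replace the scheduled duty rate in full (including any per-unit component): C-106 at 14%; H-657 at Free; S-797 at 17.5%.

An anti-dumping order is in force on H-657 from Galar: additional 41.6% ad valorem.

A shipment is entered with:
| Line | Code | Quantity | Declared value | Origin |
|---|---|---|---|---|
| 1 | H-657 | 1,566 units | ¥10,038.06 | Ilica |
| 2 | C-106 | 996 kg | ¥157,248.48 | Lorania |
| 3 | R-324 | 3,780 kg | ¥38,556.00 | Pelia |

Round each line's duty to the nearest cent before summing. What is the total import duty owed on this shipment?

Line 1 (H-657, Ilica, 1,566 units, ¥10,038.06):
Base rate for H-657 is 15% + ¥3.55/unit.
Origin Ilica qualifies under the Mermark–Ilica agreement and H-657 is covered: preferential rate Free applies instead.
The additional-duty order on H-657 targets Galar, not Ilica; it does not apply.
Duty = ¥10,038.06 × 0% = ¥0.00.
Line 2 (C-106, Lorania, 996 kg, ¥157,248.48):
Base rate for C-106 is 17%.
C-106 has an FTA preferential rate, but origin Lorania is not Ilica; base rate stands.
Duty = ¥157,248.48 × 17% = ¥26,732.24.
Line 3 (R-324, Pelia, 3,780 kg, ¥38,556.00):
Base rate for R-324 is ¥4.31/kg.
Duty = 3,780 × ¥4.31 = ¥16,291.80.
Total = ¥0.00 + ¥26,732.24 + ¥16,291.80 = ¥43,024.04.

¥43,024.04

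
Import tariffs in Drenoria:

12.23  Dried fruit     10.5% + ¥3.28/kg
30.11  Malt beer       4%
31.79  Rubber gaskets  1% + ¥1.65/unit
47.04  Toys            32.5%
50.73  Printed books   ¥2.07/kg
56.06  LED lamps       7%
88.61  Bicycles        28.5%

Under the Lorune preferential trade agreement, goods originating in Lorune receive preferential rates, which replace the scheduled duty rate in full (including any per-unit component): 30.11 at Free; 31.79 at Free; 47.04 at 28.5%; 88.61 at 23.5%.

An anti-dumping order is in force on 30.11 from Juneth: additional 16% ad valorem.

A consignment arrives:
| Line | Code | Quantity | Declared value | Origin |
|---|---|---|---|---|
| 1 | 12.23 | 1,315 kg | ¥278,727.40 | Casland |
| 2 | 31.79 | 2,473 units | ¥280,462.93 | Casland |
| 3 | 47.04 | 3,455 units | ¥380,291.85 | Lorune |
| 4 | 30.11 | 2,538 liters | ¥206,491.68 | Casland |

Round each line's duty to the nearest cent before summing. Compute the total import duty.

¥157,107.51

Line 1 (12.23, Casland, 1,315 kg, ¥278,727.40):
Base rate for 12.23 is 10.5% + ¥3.28/kg.
Duty = ¥278,727.40 × 10.5% + 1,315 × ¥3.28 = ¥33,579.58.
Line 2 (31.79, Casland, 2,473 units, ¥280,462.93):
Base rate for 31.79 is 1% + ¥1.65/unit.
31.79 has an FTA preferential rate, but origin Casland is not Lorune; base rate stands.
Duty = ¥280,462.93 × 1% + 2,473 × ¥1.65 = ¥6,885.08.
Line 3 (47.04, Lorune, 3,455 units, ¥380,291.85):
Base rate for 47.04 is 32.5%.
Origin Lorune qualifies under the Drenoria–Lorune agreement and 47.04 is covered: preferential rate 28.5% applies instead.
Duty = ¥380,291.85 × 28.5% = ¥108,383.18.
Line 4 (30.11, Casland, 2,538 liters, ¥206,491.68):
Base rate for 30.11 is 4%.
30.11 has an FTA preferential rate, but origin Casland is not Lorune; base rate stands.
The additional-duty order on 30.11 targets Juneth, not Casland; it does not apply.
Duty = ¥206,491.68 × 4% = ¥8,259.67.
Total = ¥33,579.58 + ¥6,885.08 + ¥108,383.18 + ¥8,259.67 = ¥157,107.51.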